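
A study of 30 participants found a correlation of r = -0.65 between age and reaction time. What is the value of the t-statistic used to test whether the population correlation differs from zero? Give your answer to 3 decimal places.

-4.526

1 − r² = 1 − 0.4225 = 0.5775;  √(1−r²) = 0.759934
√(n−2) = √28 = 5.291503
t = r·√(n−2)/√(1−r²) = -0.65 · 5.291503 / 0.759934 = -4.526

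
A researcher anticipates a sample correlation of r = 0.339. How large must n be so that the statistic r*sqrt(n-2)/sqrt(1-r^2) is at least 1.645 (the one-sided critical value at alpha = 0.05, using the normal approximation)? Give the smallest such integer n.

23

Need r·√(n−2)/√(1−r²) ≥ 1.645
√(n−2) ≥ 1.645·√(1−0.114921) / 0.339 = 1.645·0.940786 / 0.339 = 4.5652
n−2 ≥ 20.8411  ⇒  n ≥ 22.8411
Smallest integer n = 23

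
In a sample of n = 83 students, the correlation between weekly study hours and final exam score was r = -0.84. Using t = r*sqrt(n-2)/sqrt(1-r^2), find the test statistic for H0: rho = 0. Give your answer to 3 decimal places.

-13.933

1 − r² = 1 − 0.7056 = 0.2944;  √(1−r²) = 0.542586
√(n−2) = √81 = 9.000000
t = r·√(n−2)/√(1−r²) = -0.84 · 9.000000 / 0.542586 = -13.933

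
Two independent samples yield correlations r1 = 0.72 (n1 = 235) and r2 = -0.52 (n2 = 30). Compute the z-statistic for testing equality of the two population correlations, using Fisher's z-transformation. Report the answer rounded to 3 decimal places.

7.298

Fisher z-transforms: z1 = atanh(0.72) = 0.907645, z2 = atanh(-0.52) = -0.576340; difference d = 1.483985
Var(d) = 1/232 + 1/27 = 0.0043103 + 0.0370370 = 0.0413473
z = d/√Var(d) = 1.483985 / √0.0413473 = 1.483985 / 0.203340 = 7.298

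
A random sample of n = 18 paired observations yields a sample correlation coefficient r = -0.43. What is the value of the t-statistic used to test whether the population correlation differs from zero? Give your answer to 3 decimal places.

1 − r² = 1 − 0.1849 = 0.8151;  √(1−r²) = 0.902829
√(n−2) = √16 = 4.000000
t = r·√(n−2)/√(1−r²) = -0.43 · 4.000000 / 0.902829 = -1.905

-1.905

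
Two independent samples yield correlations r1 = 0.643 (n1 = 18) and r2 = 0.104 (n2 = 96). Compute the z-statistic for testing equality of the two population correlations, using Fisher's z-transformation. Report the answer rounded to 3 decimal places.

2.368

z1 = atanh(0.643) = 0.763272,  z2 = atanh(0.104) = 0.104377
SE = √(1/(n1−3) + 1/(n2−3)) = √(1/15 + 1/93) = √(0.0666667 + 0.0107527) = √0.0774194 = 0.278243
z = (z1 − z2)/SE = (0.763272 − 0.104377) / 0.278243 = 0.658895 / 0.278243 = 2.368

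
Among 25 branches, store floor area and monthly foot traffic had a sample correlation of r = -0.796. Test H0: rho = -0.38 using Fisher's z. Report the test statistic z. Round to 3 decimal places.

z_r = atanh(-0.796) = -1.087599,  z_0 = atanh(-0.38) = -0.400060
SE = 1/√(n−3) = 1/√22 = 0.213201
z = (z_r − z_0)/SE = (-1.087599 − (-0.400060)) / 0.213201 = -0.687539 / 0.213201 = -3.225

-3.225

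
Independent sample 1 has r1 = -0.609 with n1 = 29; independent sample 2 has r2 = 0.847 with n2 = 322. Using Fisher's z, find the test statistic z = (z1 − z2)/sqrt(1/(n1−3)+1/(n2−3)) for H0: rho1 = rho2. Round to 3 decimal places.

Fisher z-transforms: z1 = atanh(-0.609) = -0.707330, z2 = atanh(0.847) = 1.245440; difference d = -1.952770
Var(d) = 1/26 + 1/319 = 0.0384615 + 0.0031348 = 0.0415963
z = d/√Var(d) = -1.952770 / √0.0415963 = -1.952770 / 0.203952 = -9.575

-9.575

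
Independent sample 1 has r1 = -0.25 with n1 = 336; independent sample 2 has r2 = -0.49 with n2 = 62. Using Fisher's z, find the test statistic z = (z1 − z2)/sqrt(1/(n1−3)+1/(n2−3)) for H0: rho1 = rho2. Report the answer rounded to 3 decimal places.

Fisher z-transforms: z1 = atanh(-0.25) = -0.255413, z2 = atanh(-0.49) = -0.536060; difference d = 0.280647
Var(d) = 1/333 + 1/59 = 0.0030030 + 0.0169492 = 0.0199522
z = d/√Var(d) = 0.280647 / √0.0199522 = 0.280647 / 0.141252 = 1.987

1.987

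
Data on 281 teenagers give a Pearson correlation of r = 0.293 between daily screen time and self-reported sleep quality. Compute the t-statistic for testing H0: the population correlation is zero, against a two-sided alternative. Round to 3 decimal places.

1 − r² = 1 − 0.085849 = 0.914151;  √(1−r²) = 0.956112
√(n−2) = √279 = 16.703293
t = r·√(n−2)/√(1−r²) = 0.293 · 16.703293 / 0.956112 = 5.119

5.119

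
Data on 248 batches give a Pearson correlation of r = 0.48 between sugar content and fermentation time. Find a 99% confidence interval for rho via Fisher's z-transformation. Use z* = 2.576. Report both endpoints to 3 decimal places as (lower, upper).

Fisher z: z_r = atanh(r) = ½·ln((1+0.48)/(1−0.48)) = 0.522984
SE(z) = 1/√(n−3) = 1/√245 = 0.063888
99% ⇒ z* = 2.576; margin = 2.576·0.063888 = 0.164575
CI on z-scale: (0.358409, 0.687559)
Back-transform: tanh(0.358409) = 0.343812, tanh(0.687559) = 0.596412

(0.344, 0.596)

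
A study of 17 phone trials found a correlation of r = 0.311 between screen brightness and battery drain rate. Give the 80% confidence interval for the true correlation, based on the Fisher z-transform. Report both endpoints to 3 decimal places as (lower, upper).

z_r = atanh(0.311) = 0.321652;  SE = 1/√(n−3) = 1/√14 = 0.267261
z-limits: 0.321652 ± 1.282·0.267261 = 0.321652 ± 0.342629 = [-0.020977, 0.664281]
ρ-limits: (tanh -0.020977, tanh 0.664281) = (-0.021, 0.581)

(-0.021, 0.581)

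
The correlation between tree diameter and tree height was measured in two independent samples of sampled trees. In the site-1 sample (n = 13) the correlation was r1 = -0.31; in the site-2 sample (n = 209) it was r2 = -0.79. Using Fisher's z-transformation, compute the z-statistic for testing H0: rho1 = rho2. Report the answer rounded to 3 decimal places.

Fisher z-transforms: z1 = atanh(-0.31) = -0.320545, z2 = atanh(-0.79) = -1.071432; difference d = 0.750887
Var(d) = 1/10 + 1/206 = 0.1000000 + 0.0048544 = 0.1048544
z = d/√Var(d) = 0.750887 / √0.1048544 = 0.750887 / 0.323812 = 2.319

2.319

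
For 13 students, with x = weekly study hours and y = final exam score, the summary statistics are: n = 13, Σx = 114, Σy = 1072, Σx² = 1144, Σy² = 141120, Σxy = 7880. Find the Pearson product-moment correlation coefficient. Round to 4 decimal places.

-0.5513

Numerator: nΣxy − (Σx)(Σy) = 13·7880 − (114)(1072) = -19768
Denominator: √[(nΣx²−(Σx)²)(nΣy²−(Σy)²)]
  nΣx²−(Σx)² = 13·1144 − 12996 = 1876;  nΣy²−(Σy)² = 13·141120 − 1149184 = 685376
  √(1876·685376) = √1285765376 = 35857.5707
r = -19768 / 35857.5707 = -0.5513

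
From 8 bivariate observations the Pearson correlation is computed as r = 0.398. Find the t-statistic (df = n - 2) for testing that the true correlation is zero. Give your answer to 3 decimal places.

1.063

1 − r² = 1 − 0.158404 = 0.841596;  √(1−r²) = 0.917385
√(n−2) = √6 = 2.449490
t = r·√(n−2)/√(1−r²) = 0.398 · 2.449490 / 0.917385 = 1.063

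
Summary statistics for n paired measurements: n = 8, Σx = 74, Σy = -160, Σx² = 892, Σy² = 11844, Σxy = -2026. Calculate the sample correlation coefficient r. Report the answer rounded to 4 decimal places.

Numerator: nΣxy − (Σx)(Σy) = 8·(-2026) − (74)(-160) = -4368
Denominator: √[(nΣx²−(Σx)²)(nΣy²−(Σy)²)]
  nΣx²−(Σx)² = 8·892 − 5476 = 1660;  nΣy²−(Σy)² = 8·11844 − 25600 = 69152
  √(1660·69152) = √114792320 = 10714.1178
r = -4368 / 10714.1178 = -0.4077

-0.4077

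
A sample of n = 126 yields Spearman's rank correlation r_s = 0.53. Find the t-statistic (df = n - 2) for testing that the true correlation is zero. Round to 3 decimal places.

t = r_s·√(n−2) / √(1−r_s²) with r_s = 0.53, n = 126
  = 0.53·√124 / √(1 − 0.2809)
  = 0.53·11.135529 / 0.847998
  = 5.901830 / 0.847998 = 6.960

6.960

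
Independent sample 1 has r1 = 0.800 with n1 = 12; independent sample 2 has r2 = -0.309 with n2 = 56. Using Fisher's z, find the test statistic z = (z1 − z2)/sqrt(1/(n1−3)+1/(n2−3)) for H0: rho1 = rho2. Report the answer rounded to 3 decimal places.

z1 = atanh(0.800) = 1.098612,  z2 = atanh(-0.309) = -0.319439
SE = √(1/(n1−3) + 1/(n2−3)) = √(1/9 + 1/53) = √(0.1111111 + 0.0188679) = √0.1299790 = 0.360526
z = (z1 − z2)/SE = (1.098612 − (-0.319439)) / 0.360526 = 1.418051 / 0.360526 = 3.933

3.933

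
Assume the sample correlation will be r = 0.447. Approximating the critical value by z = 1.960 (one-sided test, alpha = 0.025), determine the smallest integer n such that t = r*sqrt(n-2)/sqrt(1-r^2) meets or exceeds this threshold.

18

Need r·√(n−2)/√(1−r²) ≥ 1.960
√(n−2) ≥ 1.960·√(1−0.199809) / 0.447 = 1.960·0.894534 / 0.447 = 3.9223
n−2 ≥ 15.3844  ⇒  n ≥ 17.3844
Smallest integer n = 18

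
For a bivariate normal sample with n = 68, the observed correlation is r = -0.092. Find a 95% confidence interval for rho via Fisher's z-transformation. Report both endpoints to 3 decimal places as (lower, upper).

Fisher z: z_r = atanh(r) = ½·ln((1+(-0.092))/(1−(-0.092))) = -0.092261
SE(z) = 1/√(n−3) = 1/√65 = 0.124035
95% ⇒ z* = 1.960; margin = 1.960·0.124035 = 0.243109
CI on z-scale: (-0.335370, 0.150848)
Back-transform: tanh(-0.335370) = -0.323338, tanh(0.150848) = 0.149714

(-0.323, 0.150)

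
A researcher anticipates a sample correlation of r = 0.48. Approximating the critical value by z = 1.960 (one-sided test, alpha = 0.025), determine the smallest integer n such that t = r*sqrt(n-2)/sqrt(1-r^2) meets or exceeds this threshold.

15

Need r·√(n−2)/√(1−r²) ≥ 1.960
√(n−2) ≥ 1.960·√(1−0.2304) / 0.48 = 1.960·0.877268 / 0.48 = 3.5822
n−2 ≥ 12.8322  ⇒  n ≥ 14.8322
Smallest integer n = 15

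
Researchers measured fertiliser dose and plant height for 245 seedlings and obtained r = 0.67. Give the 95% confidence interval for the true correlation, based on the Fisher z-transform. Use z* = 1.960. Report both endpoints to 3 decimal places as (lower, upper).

(0.595, 0.734)

z_r = atanh(0.67) = 0.810743;  SE = 1/√(n−3) = 1/√242 = 0.064282
z-limits: 0.810743 ± 1.960·0.064282 = 0.810743 ± 0.125993 = [0.684750, 0.936736]
ρ-limits: (tanh 0.684750, tanh 0.936736) = (0.595, 0.734)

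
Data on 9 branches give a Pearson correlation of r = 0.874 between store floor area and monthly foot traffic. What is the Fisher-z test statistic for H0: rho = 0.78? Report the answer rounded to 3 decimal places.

0.746

Fisher z: atanh(0.874) = 1.349774, atanh(0.78) = 1.045371
z = (z_r − z_0)·√(n−3) = (1.349774 − 1.045371)·√6 = 0.304403 · 2.449490 = 0.746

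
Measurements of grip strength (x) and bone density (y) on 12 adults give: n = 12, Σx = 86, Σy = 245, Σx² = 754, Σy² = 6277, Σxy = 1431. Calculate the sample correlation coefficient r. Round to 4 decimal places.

Numerator: nΣxy − (Σx)(Σy) = 12·1431 − (86)(245) = -3898
Denominator: √[(nΣx²−(Σx)²)(nΣy²−(Σy)²)]
  nΣx²−(Σx)² = 12·754 − 7396 = 1652;  nΣy²−(Σy)² = 12·6277 − 60025 = 15299
  √(1652·15299) = √25273948 = 5027.3202
r = -3898 / 5027.3202 = -0.7754

-0.7754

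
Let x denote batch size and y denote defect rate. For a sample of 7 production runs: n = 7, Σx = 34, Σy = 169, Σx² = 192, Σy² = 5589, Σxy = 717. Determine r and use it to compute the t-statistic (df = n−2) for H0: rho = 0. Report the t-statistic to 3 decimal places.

-1.347

Numerator: nΣxy − (Σx)(Σy) = 7·717 − (34)(169) = -727
Denominator: √[(nΣx²−(Σx)²)(nΣy²−(Σy)²)]
  nΣx²−(Σx)² = 7·192 − 1156 = 188;  nΣy²−(Σy)² = 7·5589 − 28561 = 10562
  √(188·10562) = √1985656 = 1409.1331
r = -727 / 1409.1331 = -0.5159
t = r·√(n−2)/√(1−r²) = -0.5159·√5 / √(1−0.266153) = -1.153587 / 0.856649 = -1.347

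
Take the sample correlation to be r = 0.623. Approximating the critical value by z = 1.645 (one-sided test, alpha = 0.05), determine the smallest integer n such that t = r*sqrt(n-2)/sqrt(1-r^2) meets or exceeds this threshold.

7

r√(n−2)/√(1−r²) ≥ 1.645  ⇔  n−2 ≥ (1.645)²·(1−r²)/r²
(1−r²)/r² = (1−0.388129)/0.388129 = 1.5765
n ≥ 2 + 2.706025·1.5765 = 2 + 4.2660 = 6.2660
⌈6.2660⌉ = 7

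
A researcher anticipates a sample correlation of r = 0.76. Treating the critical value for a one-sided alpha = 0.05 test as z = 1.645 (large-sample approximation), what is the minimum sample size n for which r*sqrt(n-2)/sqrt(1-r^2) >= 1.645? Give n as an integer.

Need r·√(n−2)/√(1−r²) ≥ 1.645
√(n−2) ≥ 1.645·√(1−0.5776) / 0.76 = 1.645·0.649923 / 0.76 = 1.4067
n−2 ≥ 1.9788  ⇒  n ≥ 3.9788
Smallest integer n = 4

4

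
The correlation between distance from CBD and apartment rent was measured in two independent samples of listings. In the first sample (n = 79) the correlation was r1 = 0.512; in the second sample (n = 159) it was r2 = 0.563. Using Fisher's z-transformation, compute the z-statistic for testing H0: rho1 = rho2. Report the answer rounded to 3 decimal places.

Fisher z-transforms: z1 = atanh(0.512) = 0.565437, z2 = atanh(0.563) = 0.637215; difference d = -0.071778
Var(d) = 1/76 + 1/156 = 0.0131579 + 0.0064103 = 0.0195682
z = d/√Var(d) = -0.071778 / √0.0195682 = -0.071778 / 0.139886 = -0.513

-0.513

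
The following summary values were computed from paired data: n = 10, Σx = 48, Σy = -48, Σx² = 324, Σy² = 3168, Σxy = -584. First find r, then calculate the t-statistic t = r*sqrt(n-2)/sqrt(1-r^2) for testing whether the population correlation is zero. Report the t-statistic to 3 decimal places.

Numerator: nΣxy − (Σx)(Σy) = 10·(-584) − (48)(-48) = -3536
Denominator: √[(nΣx²−(Σx)²)(nΣy²−(Σy)²)]
  nΣx²−(Σx)² = 10·324 − 2304 = 936;  nΣy²−(Σy)² = 10·3168 − 2304 = 29376
  √(936·29376) = √27495936 = 5243.6567
r = -3536 / 5243.6567 = -0.6743
t = r·√(n−2)/√(1−r²) = -0.6743·√8 / √(1−0.454680) = -1.907208 / 0.738458 = -2.583

-2.583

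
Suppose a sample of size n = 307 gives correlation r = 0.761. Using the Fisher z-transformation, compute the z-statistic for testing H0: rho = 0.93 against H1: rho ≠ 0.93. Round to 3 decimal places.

Fisher z: atanh(0.761) = 0.998587, atanh(0.93) = 1.658390
z = (z_r − z_0)·√(n−3) = (0.998587 − 1.658390)·√304 = -0.659803 · 17.435596 = -11.504

-11.504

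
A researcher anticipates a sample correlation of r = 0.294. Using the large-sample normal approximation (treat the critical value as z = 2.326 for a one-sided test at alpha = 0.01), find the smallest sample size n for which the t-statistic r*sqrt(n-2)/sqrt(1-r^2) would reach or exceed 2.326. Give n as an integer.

60

Need r·√(n−2)/√(1−r²) ≥ 2.326
√(n−2) ≥ 2.326·√(1−0.086436) / 0.294 = 2.326·0.955805 / 0.294 = 7.5619
n−2 ≥ 57.1823  ⇒  n ≥ 59.1823
Smallest integer n = 60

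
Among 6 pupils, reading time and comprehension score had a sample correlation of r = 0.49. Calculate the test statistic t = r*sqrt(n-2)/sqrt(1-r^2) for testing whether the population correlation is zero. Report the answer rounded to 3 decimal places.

1.124

1 − r² = 1 − 0.2401 = 0.7599;  √(1−r²) = 0.871722
√(n−2) = √4 = 2.000000
t = r·√(n−2)/√(1−r²) = 0.49 · 2.000000 / 0.871722 = 1.124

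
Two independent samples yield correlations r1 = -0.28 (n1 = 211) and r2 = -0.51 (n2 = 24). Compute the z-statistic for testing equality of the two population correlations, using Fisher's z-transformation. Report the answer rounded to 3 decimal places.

z1 = atanh(-0.28) = -0.287682,  z2 = atanh(-0.51) = -0.562730
SE = √(1/(n1−3) + 1/(n2−3)) = √(1/208 + 1/21) = √(0.0048077 + 0.0476190) = √0.0524267 = 0.228969
z = (z1 − z2)/SE = (-0.287682 − (-0.562730)) / 0.228969 = 0.275048 / 0.228969 = 1.201

1.201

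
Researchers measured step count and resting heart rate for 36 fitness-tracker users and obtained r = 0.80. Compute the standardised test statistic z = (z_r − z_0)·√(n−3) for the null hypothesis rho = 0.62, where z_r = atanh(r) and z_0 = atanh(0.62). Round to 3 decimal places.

2.146

z_r = atanh(0.80) = 1.098612,  z_0 = atanh(0.62) = 0.725005
SE = 1/√(n−3) = 1/√33 = 0.174078
z = (z_r − z_0)/SE = (1.098612 − 0.725005) / 0.174078 = 0.373607 / 0.174078 = 2.146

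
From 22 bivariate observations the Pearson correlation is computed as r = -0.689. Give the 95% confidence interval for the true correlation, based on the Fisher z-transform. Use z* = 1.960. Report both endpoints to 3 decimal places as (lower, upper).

z_r = atanh(-0.689) = -0.846050;  SE = 1/√(n−3) = 1/√19 = 0.229416
z-limits: -0.846050 ± 1.960·0.229416 = -0.846050 ± 0.449655 = [-1.295705, -0.396395]
ρ-limits: (tanh -1.295705, tanh -0.396395) = (-0.861, -0.377)

(-0.861, -0.377)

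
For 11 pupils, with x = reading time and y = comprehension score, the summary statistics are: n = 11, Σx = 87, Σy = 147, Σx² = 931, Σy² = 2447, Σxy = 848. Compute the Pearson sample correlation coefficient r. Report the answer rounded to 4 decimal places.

-0.9190

Numerator: nΣxy − (Σx)(Σy) = 11·848 − (87)(147) = -3461
Denominator: √[(nΣx²−(Σx)²)(nΣy²−(Σy)²)]
  nΣx²−(Σx)² = 11·931 − 7569 = 2672;  nΣy²−(Σy)² = 11·2447 − 21609 = 5308
  √(2672·5308) = √14182976 = 3766.0292
r = -3461 / 3766.0292 = -0.9190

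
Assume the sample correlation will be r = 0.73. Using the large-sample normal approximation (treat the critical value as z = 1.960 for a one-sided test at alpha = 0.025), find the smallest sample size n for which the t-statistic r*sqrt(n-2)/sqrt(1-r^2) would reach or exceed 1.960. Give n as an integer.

6

r√(n−2)/√(1−r²) ≥ 1.960  ⇔  n−2 ≥ (1.960)²·(1−r²)/r²
(1−r²)/r² = (1−0.5329)/0.5329 = 0.8765
n ≥ 2 + 3.8416·0.8765 = 2 + 3.3672 = 5.3672
⌈5.3672⌉ = 6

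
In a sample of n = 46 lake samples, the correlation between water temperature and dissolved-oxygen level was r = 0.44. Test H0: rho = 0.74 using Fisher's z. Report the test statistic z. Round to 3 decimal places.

Fisher z: atanh(0.44) = 0.472231, atanh(0.74) = 0.950479
z = (z_r − z_0)·√(n−3) = (0.472231 − 0.950479)·√43 = -0.478248 · 6.557439 = -3.136

-3.136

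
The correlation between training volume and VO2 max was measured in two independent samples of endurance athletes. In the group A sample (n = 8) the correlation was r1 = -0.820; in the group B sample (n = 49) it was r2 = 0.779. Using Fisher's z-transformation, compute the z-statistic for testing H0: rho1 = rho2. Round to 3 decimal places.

-4.671

Fisher z-transforms: z1 = atanh(-0.820) = -1.156817, z2 = atanh(0.779) = 1.042822; difference d = -2.199639
Var(d) = 1/5 + 1/46 = 0.2000000 + 0.0217391 = 0.2217391
z = d/√Var(d) = -2.199639 / √0.2217391 = -2.199639 / 0.470892 = -4.671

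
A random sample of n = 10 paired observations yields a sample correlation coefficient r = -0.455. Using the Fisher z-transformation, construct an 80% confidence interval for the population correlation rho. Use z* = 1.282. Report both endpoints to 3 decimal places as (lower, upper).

z_r = atanh(-0.455) = -0.490988;  SE = 1/√(n−3) = 1/√7 = 0.377964
z-limits: -0.490988 ± 1.282·0.377964 = -0.490988 ± 0.484550 = [-0.975538, -0.006438]
ρ-limits: (tanh -0.975538, tanh -0.006438) = (-0.751, -0.006)

(-0.751, -0.006)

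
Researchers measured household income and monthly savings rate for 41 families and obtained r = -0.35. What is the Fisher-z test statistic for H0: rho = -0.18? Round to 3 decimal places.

-1.131

z_r = atanh(-0.35) = -0.365444,  z_0 = atanh(-0.18) = -0.181983
SE = 1/√(n−3) = 1/√38 = 0.162221
z = (z_r − z_0)/SE = (-0.365444 − (-0.181983)) / 0.162221 = -0.183461 / 0.162221 = -1.131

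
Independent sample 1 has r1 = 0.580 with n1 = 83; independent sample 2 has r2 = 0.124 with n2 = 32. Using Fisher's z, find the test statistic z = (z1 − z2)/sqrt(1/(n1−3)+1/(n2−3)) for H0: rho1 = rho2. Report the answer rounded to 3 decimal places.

2.481

Fisher z-transforms: z1 = atanh(0.580) = 0.662463, z2 = atanh(0.124) = 0.124641; difference d = 0.537822
Var(d) = 1/80 + 1/29 = 0.0125000 + 0.0344828 = 0.0469828
z = d/√Var(d) = 0.537822 / √0.0469828 = 0.537822 / 0.216755 = 2.481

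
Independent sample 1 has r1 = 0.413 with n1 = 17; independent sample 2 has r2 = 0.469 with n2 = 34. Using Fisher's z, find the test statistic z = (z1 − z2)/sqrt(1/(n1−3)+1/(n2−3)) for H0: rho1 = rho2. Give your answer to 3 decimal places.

-0.216

z1 = atanh(0.413) = 0.439223,  z2 = atanh(0.469) = 0.508788
SE = √(1/(n1−3) + 1/(n2−3)) = √(1/14 + 1/31) = √(0.0714286 + 0.0322581) = √0.1036867 = 0.322004
z = (z1 − z2)/SE = (0.439223 − 0.508788) / 0.322004 = -0.069565 / 0.322004 = -0.216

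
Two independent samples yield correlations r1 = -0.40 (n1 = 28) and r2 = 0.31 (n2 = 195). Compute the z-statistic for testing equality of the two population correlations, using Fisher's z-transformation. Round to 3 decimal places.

Fisher z-transforms: z1 = atanh(-0.40) = -0.423649, z2 = atanh(0.31) = 0.320545; difference d = -0.744194
Var(d) = 1/25 + 1/192 = 0.0400000 + 0.0052083 = 0.0452083
z = d/√Var(d) = -0.744194 / √0.0452083 = -0.744194 / 0.212622 = -3.500

-3.500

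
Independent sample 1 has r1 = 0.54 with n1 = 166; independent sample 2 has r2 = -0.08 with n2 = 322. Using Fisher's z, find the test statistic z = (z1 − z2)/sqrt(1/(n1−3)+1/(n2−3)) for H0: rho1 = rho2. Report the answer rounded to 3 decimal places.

z1 = atanh(0.54) = 0.604156,  z2 = atanh(-0.08) = -0.080171
SE = √(1/(n1−3) + 1/(n2−3)) = √(1/163 + 1/319) = √(0.0061350 + 0.0031348) = √0.0092698 = 0.096280
z = (z1 − z2)/SE = (0.604156 − (-0.080171)) / 0.096280 = 0.684327 / 0.096280 = 7.108

7.108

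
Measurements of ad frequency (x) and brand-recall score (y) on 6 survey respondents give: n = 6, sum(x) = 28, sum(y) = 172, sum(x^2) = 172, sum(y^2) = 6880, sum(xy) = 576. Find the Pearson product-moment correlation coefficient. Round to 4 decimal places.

Numerator: nΣxy − (Σx)(Σy) = 6·576 − (28)(172) = -1360
Denominator: √[(nΣx²−(Σx)²)(nΣy²−(Σy)²)]
  nΣx²−(Σx)² = 6·172 − 784 = 248;  nΣy²−(Σy)² = 6·6880 − 29584 = 11696
  √(248·11696) = √2900608 = 1703.1171
r = -1360 / 1703.1171 = -0.7985

-0.7985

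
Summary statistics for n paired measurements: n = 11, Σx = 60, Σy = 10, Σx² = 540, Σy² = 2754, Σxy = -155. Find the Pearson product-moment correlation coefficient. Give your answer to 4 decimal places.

-0.2742

S_xy = nΣxy − ΣxΣy = 11·(-155) − 60·10 = -1705 − 600 = -2305
S_xx = nΣx² − (Σx)² = 11·540 − 60² = 5940 − 3600 = 2340
S_yy = nΣy² − (Σy)² = 11·2754 − 10² = 30294 − 100 = 30194
r = S_xy / √(S_xx·S_yy) = -2305 / √(2340·30194) = -2305 / √70653960 = -2305 / 8405.5910 = -0.2742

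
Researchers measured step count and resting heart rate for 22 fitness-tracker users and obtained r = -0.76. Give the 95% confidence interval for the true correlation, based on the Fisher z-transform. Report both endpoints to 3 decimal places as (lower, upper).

(-0.895, -0.498)

z_r = atanh(-0.76) = -0.996215;  SE = 1/√(n−3) = 1/√19 = 0.229416
z-limits: -0.996215 ± 1.960·0.229416 = -0.996215 ± 0.449655 = [-1.445870, -0.546560]
ρ-limits: (tanh -1.445870, tanh -0.546560) = (-0.895, -0.498)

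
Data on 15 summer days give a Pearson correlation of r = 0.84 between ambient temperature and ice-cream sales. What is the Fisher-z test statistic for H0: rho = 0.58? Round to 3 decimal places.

Fisher z: atanh(0.84) = 1.221174, atanh(0.58) = 0.662463
z = (z_r − z_0)·√(n−3) = (1.221174 − 0.662463)·√12 = 0.558711 · 3.464102 = 1.935

1.935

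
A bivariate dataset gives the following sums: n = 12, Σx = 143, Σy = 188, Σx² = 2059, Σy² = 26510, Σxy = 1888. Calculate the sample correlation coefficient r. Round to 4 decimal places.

S_xy = nΣxy − ΣxΣy = 12·1888 − 143·188 = 22656 − 26884 = -4228
S_xx = nΣx² − (Σx)² = 12·2059 − 143² = 24708 − 20449 = 4259
S_yy = nΣy² − (Σy)² = 12·26510 − 188² = 318120 − 35344 = 282776
r = S_xy / √(S_xx·S_yy) = -4228 / √(4259·282776) = -4228 / √1204342984 = -4228 / 34703.6451 = -0.1218

-0.1218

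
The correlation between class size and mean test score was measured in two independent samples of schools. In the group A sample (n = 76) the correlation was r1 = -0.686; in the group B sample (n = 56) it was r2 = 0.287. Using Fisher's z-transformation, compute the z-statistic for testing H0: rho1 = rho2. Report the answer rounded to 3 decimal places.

z1 = atanh(-0.686) = -0.840361,  z2 = atanh(0.287) = 0.295294
SE = √(1/(n1−3) + 1/(n2−3)) = √(1/73 + 1/53) = √(0.0136986 + 0.0188679) = √0.0325665 = 0.180462
z = (z1 − z2)/SE = (-0.840361 − 0.295294) / 0.180462 = -1.135655 / 0.180462 = -6.293

-6.293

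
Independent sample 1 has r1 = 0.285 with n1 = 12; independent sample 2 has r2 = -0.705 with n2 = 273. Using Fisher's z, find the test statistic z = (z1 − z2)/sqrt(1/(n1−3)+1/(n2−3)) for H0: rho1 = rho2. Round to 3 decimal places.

Fisher z-transforms: z1 = atanh(0.285) = 0.293116, z2 = atanh(-0.705) = -0.877173; difference d = 1.170289
Var(d) = 1/9 + 1/270 = 0.1111111 + 0.0037037 = 0.1148148
z = d/√Var(d) = 1.170289 / √0.1148148 = 1.170289 / 0.338843 = 3.454

3.454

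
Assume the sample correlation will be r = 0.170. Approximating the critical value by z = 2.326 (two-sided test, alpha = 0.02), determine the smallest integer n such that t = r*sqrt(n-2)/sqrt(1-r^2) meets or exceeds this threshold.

Need r·√(n−2)/√(1−r²) ≥ 2.326
√(n−2) ≥ 2.326·√(1−0.028900) / 0.170 = 2.326·0.985444 / 0.170 = 13.4832
n−2 ≥ 181.7967  ⇒  n ≥ 183.7967
Smallest integer n = 184

184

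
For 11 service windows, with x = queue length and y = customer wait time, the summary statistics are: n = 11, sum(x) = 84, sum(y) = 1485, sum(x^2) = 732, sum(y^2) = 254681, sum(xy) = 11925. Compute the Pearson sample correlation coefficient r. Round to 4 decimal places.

0.2641

S_xy = nΣxy − ΣxΣy = 11·11925 − 84·1485 = 131175 − 124740 = 6435
S_xx = nΣx² − (Σx)² = 11·732 − 84² = 8052 − 7056 = 996
S_yy = nΣy² − (Σy)² = 11·254681 − 1485² = 2801491 − 2205225 = 596266
r = S_xy / √(S_xx·S_yy) = 6435 / √(996·596266) = 6435 / √593880936 = 6435 / 24369.6725 = 0.2641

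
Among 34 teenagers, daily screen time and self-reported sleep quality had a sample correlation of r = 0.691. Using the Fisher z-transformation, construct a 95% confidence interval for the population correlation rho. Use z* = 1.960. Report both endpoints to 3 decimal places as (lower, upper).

z_r = atanh(0.691) = 0.849867;  SE = 1/√(n−3) = 1/√31 = 0.179605
z-limits: 0.849867 ± 1.960·0.179605 = 0.849867 ± 0.352026 = [0.497841, 1.201893]
ρ-limits: (tanh 0.497841, tanh 1.201893) = (0.460, 0.834)

(0.460, 0.834)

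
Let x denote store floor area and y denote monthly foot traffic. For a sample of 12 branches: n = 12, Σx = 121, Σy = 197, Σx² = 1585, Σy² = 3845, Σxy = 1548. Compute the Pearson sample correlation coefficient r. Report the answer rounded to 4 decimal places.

S_xy = nΣxy − ΣxΣy = 12·1548 − 121·197 = 18576 − 23837 = -5261
S_xx = nΣx² − (Σx)² = 12·1585 − 121² = 19020 − 14641 = 4379
S_yy = nΣy² − (Σy)² = 12·3845 − 197² = 46140 − 38809 = 7331
r = S_xy / √(S_xx·S_yy) = -5261 / √(4379·7331) = -5261 / √32102449 = -5261 / 5665.9023 = -0.9285

-0.9285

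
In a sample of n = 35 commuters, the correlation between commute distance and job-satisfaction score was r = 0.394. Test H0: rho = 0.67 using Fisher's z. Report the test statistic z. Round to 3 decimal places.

-2.230

Fisher z: atanh(0.394) = 0.416526, atanh(0.67) = 0.810743
z = (z_r − z_0)·√(n−3) = (0.416526 − 0.810743)·√32 = -0.394217 · 5.656854 = -2.230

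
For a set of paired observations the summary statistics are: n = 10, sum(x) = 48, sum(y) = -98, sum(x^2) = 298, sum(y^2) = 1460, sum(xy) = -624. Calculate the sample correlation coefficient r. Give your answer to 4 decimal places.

-0.8358

Numerator: nΣxy − (Σx)(Σy) = 10·(-624) − (48)(-98) = -1536
Denominator: √[(nΣx²−(Σx)²)(nΣy²−(Σy)²)]
  nΣx²−(Σx)² = 10·298 − 2304 = 676;  nΣy²−(Σy)² = 10·1460 − 9604 = 4996
  √(676·4996) = √3377296 = 1837.7421
r = -1536 / 1837.7421 = -0.8358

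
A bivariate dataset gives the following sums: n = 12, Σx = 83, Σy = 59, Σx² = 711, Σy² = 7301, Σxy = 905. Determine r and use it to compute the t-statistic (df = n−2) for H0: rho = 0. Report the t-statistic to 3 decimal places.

1.861

Numerator: nΣxy − (Σx)(Σy) = 12·905 − (83)(59) = 5963
Denominator: √[(nΣx²−(Σx)²)(nΣy²−(Σy)²)]
  nΣx²−(Σx)² = 12·711 − 6889 = 1643;  nΣy²−(Σy)² = 12·7301 − 3481 = 84131
  √(1643·84131) = √138227233 = 11757.0078
r = 5963 / 11757.0078 = 0.5072
t = r·√(n−2)/√(1−r²) = 0.5072·√10 / √(1−0.257252) = 1.603907 / 0.861828 = 1.861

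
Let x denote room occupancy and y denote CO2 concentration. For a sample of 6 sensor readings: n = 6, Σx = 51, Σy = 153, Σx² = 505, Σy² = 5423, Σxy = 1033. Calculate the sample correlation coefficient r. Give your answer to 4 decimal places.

S_xy = nΣxy − ΣxΣy = 6·1033 − 51·153 = 6198 − 7803 = -1605
S_xx = nΣx² − (Σx)² = 6·505 − 51² = 3030 − 2601 = 429
S_yy = nΣy² − (Σy)² = 6·5423 − 153² = 32538 − 23409 = 9129
r = S_xy / √(S_xx·S_yy) = -1605 / √(429·9129) = -1605 / √3916341 = -1605 / 1978.9747 = -0.8110

-0.8110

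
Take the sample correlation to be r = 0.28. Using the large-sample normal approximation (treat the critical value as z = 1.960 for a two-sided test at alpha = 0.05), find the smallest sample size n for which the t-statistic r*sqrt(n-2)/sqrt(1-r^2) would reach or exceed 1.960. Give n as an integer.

48

r√(n−2)/√(1−r²) ≥ 1.960  ⇔  n−2 ≥ (1.960)²·(1−r²)/r²
(1−r²)/r² = (1−0.0784)/0.0784 = 11.7551
n ≥ 2 + 3.8416·11.7551 = 2 + 45.1584 = 47.1584
⌈47.1584⌉ = 48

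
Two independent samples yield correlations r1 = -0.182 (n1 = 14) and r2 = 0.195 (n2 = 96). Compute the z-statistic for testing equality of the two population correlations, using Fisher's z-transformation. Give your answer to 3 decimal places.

-1.197

Fisher z-transforms: z1 = atanh(-0.182) = -0.184050, z2 = atanh(0.195) = 0.197530; difference d = -0.381580
Var(d) = 1/11 + 1/93 = 0.0909091 + 0.0107527 = 0.1016618
z = d/√Var(d) = -0.381580 / √0.1016618 = -0.381580 / 0.318844 = -1.197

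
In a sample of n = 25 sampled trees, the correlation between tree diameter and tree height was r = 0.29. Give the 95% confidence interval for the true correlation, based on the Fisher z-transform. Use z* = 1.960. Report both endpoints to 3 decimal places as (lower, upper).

Fisher z: z_r = atanh(r) = ½·ln((1+0.29)/(1−0.29)) = 0.298566
SE(z) = 1/√(n−3) = 1/√22 = 0.213201
95% ⇒ z* = 1.960; margin = 1.960·0.213201 = 0.417874
CI on z-scale: (-0.119308, 0.716440)
Back-transform: tanh(-0.119308) = -0.118745, tanh(0.716440) = 0.614699

(-0.119, 0.615)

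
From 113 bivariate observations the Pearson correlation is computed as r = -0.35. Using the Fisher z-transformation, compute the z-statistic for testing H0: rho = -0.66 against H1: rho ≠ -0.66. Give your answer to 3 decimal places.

4.482

z_r = atanh(-0.35) = -0.365444,  z_0 = atanh(-0.66) = -0.792814
SE = 1/√(n−3) = 1/√110 = 0.095346
z = (z_r − z_0)/SE = (-0.365444 − (-0.792814)) / 0.095346 = 0.427370 / 0.095346 = 4.482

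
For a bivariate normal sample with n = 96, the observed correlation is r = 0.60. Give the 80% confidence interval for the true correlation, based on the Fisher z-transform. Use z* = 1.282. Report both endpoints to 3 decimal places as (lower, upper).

(0.508, 0.678)

z_r = atanh(0.60) = 0.693147;  SE = 1/√(n−3) = 1/√93 = 0.103695
z-limits: 0.693147 ± 1.282·0.103695 = 0.693147 ± 0.132937 = [0.560210, 0.826084]
ρ-limits: (tanh 0.560210, tanh 0.826084) = (0.508, 0.678)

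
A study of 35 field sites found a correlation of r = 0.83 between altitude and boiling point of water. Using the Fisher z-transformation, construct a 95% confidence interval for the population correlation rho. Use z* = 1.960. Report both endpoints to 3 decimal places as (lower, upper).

Fisher z: z_r = atanh(r) = ½·ln((1+0.83)/(1−0.83)) = 1.188136
SE(z) = 1/√(n−3) = 1/√32 = 0.176777
95% ⇒ z* = 1.960; margin = 1.960·0.176777 = 0.346483
CI on z-scale: (0.841653, 1.534619)
Back-transform: tanh(0.841653) = 0.686684, tanh(1.534619) = 0.911212

(0.687, 0.911)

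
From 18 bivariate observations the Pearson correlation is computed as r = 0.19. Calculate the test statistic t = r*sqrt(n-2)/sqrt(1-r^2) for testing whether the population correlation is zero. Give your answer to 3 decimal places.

1 − r² = 1 − 0.0361 = 0.9639;  √(1−r²) = 0.981784
√(n−2) = √16 = 4.000000
t = r·√(n−2)/√(1−r²) = 0.19 · 4.000000 / 0.981784 = 0.774

0.774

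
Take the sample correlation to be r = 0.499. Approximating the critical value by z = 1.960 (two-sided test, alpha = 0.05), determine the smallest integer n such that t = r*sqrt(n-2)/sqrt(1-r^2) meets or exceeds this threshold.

r√(n−2)/√(1−r²) ≥ 1.960  ⇔  n−2 ≥ (1.960)²·(1−r²)/r²
(1−r²)/r² = (1−0.249001)/0.249001 = 3.0160
n ≥ 2 + 3.8416·3.0160 = 2 + 11.5863 = 13.5863
⌈13.5863⌉ = 14

14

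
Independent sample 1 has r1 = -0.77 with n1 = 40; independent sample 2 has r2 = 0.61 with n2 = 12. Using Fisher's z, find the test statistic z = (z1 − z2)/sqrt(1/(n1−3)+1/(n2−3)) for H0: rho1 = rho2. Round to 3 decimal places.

-4.653

z1 = atanh(-0.77) = -1.020328,  z2 = atanh(0.61) = 0.708921
SE = √(1/(n1−3) + 1/(n2−3)) = √(1/37 + 1/9) = √(0.0270270 + 0.1111111) = √0.1381381 = 0.371669
z = (z1 − z2)/SE = (-1.020328 − 0.708921) / 0.371669 = -1.729249 / 0.371669 = -4.653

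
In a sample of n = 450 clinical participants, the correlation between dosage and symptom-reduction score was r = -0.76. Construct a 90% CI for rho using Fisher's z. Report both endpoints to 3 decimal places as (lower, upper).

(-0.791, -0.725)

z_r = atanh(-0.76) = -0.996215;  SE = 1/√(n−3) = 1/√447 = 0.047298
z-limits: -0.996215 ± 1.645·0.047298 = -0.996215 ± 0.077805 = [-1.074020, -0.918410]
ρ-limits: (tanh -1.074020, tanh -0.918410) = (-0.791, -0.725)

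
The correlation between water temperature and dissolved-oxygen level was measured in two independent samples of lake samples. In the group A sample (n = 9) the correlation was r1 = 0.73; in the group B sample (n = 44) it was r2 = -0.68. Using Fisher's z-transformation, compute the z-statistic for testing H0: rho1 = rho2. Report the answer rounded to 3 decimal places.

Fisher z-transforms: z1 = atanh(0.73) = 0.928727, z2 = atanh(-0.68) = -0.829114; difference d = 1.757841
Var(d) = 1/6 + 1/41 = 0.1666667 + 0.0243902 = 0.1910569
z = d/√Var(d) = 1.757841 / √0.1910569 = 1.757841 / 0.437101 = 4.022

4.022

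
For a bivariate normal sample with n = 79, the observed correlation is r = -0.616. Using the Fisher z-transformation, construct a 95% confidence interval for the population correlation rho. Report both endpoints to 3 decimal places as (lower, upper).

z_r = atanh(-0.616) = -0.718533;  SE = 1/√(n−3) = 1/√76 = 0.114708
z-limits: -0.718533 ± 1.960·0.114708 = -0.718533 ± 0.224828 = [-0.943361, -0.493705]
ρ-limits: (tanh -0.943361, tanh -0.493705) = (-0.737, -0.457)

(-0.737, -0.457)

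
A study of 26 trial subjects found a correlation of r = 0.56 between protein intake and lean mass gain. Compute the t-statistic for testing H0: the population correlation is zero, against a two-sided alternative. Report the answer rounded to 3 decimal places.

1 − r² = 1 − 0.3136 = 0.6864;  √(1−r²) = 0.828493
√(n−2) = √24 = 4.898979
t = r·√(n−2)/√(1−r²) = 0.56 · 4.898979 / 0.828493 = 3.311

3.311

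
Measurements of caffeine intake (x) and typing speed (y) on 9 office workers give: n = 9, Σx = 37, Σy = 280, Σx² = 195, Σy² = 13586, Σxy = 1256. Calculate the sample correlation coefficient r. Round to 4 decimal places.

Numerator: nΣxy − (Σx)(Σy) = 9·1256 − (37)(280) = 944
Denominator: √[(nΣx²−(Σx)²)(nΣy²−(Σy)²)]
  nΣx²−(Σx)² = 9·195 − 1369 = 386;  nΣy²−(Σy)² = 9·13586 − 78400 = 43874
  √(386·43874) = √16935364 = 4115.2599
r = 944 / 4115.2599 = 0.2294

0.2294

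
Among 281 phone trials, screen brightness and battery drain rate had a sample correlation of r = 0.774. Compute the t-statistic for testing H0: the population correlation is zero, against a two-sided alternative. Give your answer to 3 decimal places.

20.418

1 − r² = 1 − 0.599076 = 0.400924;  √(1−r²) = 0.633186
√(n−2) = √279 = 16.703293
t = r·√(n−2)/√(1−r²) = 0.774 · 16.703293 / 0.633186 = 20.418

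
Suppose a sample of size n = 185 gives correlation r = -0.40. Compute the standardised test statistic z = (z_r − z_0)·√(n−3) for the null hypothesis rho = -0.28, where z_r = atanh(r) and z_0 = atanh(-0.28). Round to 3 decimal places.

-1.834

z_r = atanh(-0.40) = -0.423649,  z_0 = atanh(-0.28) = -0.287682
SE = 1/√(n−3) = 1/√182 = 0.074125
z = (z_r − z_0)/SE = (-0.423649 − (-0.287682)) / 0.074125 = -0.135967 / 0.074125 = -1.834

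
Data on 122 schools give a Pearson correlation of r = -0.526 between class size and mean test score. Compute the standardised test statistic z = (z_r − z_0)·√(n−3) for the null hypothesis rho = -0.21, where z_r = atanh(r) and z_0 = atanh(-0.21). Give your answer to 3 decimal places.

-4.052

Fisher z: atanh(-0.526) = -0.584599, atanh(-0.21) = -0.213171
z = (z_r − z_0)·√(n−3) = (-0.584599 − (-0.213171))·√119 = -0.371428 · 10.908712 = -4.052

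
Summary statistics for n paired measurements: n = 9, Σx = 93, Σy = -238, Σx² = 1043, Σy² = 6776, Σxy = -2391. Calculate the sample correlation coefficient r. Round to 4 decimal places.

S_xy = nΣxy − ΣxΣy = 9·(-2391) − 93·(-238) = -21519 − (-22134) = 615
S_xx = nΣx² − (Σx)² = 9·1043 − 93² = 9387 − 8649 = 738
S_yy = nΣy² − (Σy)² = 9·6776 − (-238)² = 60984 − 56644 = 4340
r = S_xy / √(S_xx·S_yy) = 615 / √(738·4340) = 615 / √3202920 = 615 / 1789.6704 = 0.3436

0.3436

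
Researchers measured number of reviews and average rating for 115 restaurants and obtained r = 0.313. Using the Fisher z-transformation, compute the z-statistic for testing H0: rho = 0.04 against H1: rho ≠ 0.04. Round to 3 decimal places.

3.004

z_r = atanh(0.313) = 0.323868,  z_0 = atanh(0.04) = 0.040021
SE = 1/√(n−3) = 1/√112 = 0.094491
z = (z_r − z_0)/SE = (0.323868 − 0.040021) / 0.094491 = 0.283847 / 0.094491 = 3.004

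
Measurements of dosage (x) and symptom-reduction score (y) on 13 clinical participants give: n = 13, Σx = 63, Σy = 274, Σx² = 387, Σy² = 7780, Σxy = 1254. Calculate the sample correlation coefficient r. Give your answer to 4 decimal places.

-0.1825

Numerator: nΣxy − (Σx)(Σy) = 13·1254 − (63)(274) = -960
Denominator: √[(nΣx²−(Σx)²)(nΣy²−(Σy)²)]
  nΣx²−(Σx)² = 13·387 − 3969 = 1062;  nΣy²−(Σy)² = 13·7780 − 75076 = 26064
  √(1062·26064) = √27679968 = 5261.1755
r = -960 / 5261.1755 = -0.1825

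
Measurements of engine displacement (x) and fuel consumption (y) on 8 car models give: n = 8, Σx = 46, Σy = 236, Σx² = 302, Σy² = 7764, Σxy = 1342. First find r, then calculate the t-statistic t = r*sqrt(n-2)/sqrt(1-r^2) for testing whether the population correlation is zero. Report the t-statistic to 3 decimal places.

S_xy = nΣxy − ΣxΣy = 8·1342 − 46·236 = 10736 − 10856 = -120
S_xx = nΣx² − (Σx)² = 8·302 − 46² = 2416 − 2116 = 300
S_yy = nΣy² − (Σy)² = 8·7764 − 236² = 62112 − 55696 = 6416
r = S_xy / √(S_xx·S_yy) = -120 / √(300·6416) = -120 / √1924800 = -120 / 1387.3716 = -0.0865
t = r·√(n−2)/√(1−r²) = -0.0865·√6 / √(1−0.007482) = -0.211881 / 0.996252 = -0.213

-0.213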